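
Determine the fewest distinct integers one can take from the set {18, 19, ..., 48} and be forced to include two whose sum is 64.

18

Group the elements by complementary pair {x, 64−x}: {18,46}, {19,45}, {20,44}, …, giving 14 two-element pairs, the single value 32 (it cannot pair with itself since the integers are distinct), and 2 integers whose partner 64−x falls outside [18,48].
By the pigeonhole principle, treating each of those 17 groups as a pigeonhole, one can pick one integer per group — 17 integers — with no two summing to 64.
The 18th integer lands in an occupied pair, forcing a sum of 64.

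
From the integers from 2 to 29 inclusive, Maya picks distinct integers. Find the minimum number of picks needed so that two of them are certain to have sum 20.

21

Two chosen integers sum to 20 exactly when both halves of some pair {x, 20−x} with 2 ≤ x ≤ 20−x ≤ 18 are chosen — 8 such pairs.
The remaining 12 elements (those with no distinct partner in range) can never complete a 20-sum, so the worst case takes all of them and one from each pair: 12 + 8 = 20.
The 21st integer has to be the second member of some pair, so 20 + 1 = 21.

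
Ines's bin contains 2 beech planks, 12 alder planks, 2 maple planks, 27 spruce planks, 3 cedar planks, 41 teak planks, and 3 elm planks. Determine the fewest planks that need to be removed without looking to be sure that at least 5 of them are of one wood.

23

An adversary could hand out at most 4 planks per wood (4 woods run out sooner): 2 + 4 + 2 + 4 + 3 + 4 + 3 = 22 planks and still no wood has 5.
Pigeonhole: one more plank lands in a wood already at 4, so 23 draws are enough and 22 are not.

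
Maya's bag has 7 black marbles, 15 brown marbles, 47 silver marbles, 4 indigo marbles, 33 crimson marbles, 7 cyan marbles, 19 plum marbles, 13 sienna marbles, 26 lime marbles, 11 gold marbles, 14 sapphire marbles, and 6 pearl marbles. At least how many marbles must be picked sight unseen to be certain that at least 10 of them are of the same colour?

Put each drawn marble into a box by colour. The largest draw with every box below 10 takes min(count, 9) from each colour; colours with fewer than 9 contribute all they have.
Σ min(cᵢ, 9) = 7 + 9 + 9 + 4 + 9 + 7 + 9 + 9 + 9 + 9 + 9 + 6 = 96.
Draw number 96 + 1 = 97 must push one box to 10.

97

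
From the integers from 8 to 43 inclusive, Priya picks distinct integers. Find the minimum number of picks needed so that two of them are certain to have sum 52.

Two chosen integers sum to 52 exactly when both halves of some pair {x, 52−x} with 9 ≤ x ≤ 52−x ≤ 43 are chosen — 17 such pairs.
The remaining 2 elements (those with no distinct partner in range) can never complete a 52-sum, so the worst case takes all of them and one from each pair: 2 + 17 = 19.
The 20th integer has to be the second member of some pair, so 19 + 1 = 20.

20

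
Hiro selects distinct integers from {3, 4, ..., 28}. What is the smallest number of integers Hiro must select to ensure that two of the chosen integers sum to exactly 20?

20

Group the elements by complementary pair {x, 20−x}: {3,17}, {4,16}, {5,15}, …, giving 7 two-element pairs, the single value 10 (it cannot pair with itself since the integers are distinct), and 11 integers whose partner 20−x falls outside [3,28].
By pigeonhole, treating each of those 19 groups as a pigeonhole, one can pick one integer per group — 19 integers — with no two summing to 20.
The 20th integer lands in an occupied pair, forcing a sum of 20.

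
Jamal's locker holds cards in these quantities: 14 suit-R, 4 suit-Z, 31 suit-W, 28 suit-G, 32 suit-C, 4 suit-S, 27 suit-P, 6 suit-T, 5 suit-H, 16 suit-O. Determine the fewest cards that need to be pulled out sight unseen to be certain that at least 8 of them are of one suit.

An adversary could hand out at most 7 cards per suit (4 suits run out sooner): 7 + 4 + 7 + 7 + 7 + 4 + 7 + 6 + 5 + 7 = 61 cards and still no suit has 8.
Pigeonhole: one more card lands in a suit already at 7, so 62 draws are enough and 61 are not.

62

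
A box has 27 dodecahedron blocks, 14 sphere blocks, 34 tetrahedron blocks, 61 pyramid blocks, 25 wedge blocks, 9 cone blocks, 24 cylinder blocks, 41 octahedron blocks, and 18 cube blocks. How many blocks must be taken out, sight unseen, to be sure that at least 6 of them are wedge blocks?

In the worst case for collecting wedge blocks, every non-wedge block comes out first.
There are 27 + 14 + 34 + 61 + 9 + 24 + 41 + 18 = 228 non-wedge blocks altogether.
After those, each further block must be wedge, so 228 + 6 = 234 draws guarantee 6 wedge blocks.

234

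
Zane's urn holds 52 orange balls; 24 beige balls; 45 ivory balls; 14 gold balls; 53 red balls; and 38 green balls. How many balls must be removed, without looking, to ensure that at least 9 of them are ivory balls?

190

In the worst case for collecting ivory balls, every non-ivory ball comes out first.
There are 52 + 24 + 14 + 53 + 38 = 181 non-ivory balls altogether.
After those, each further ball must be ivory, so 181 + 9 = 190 draws guarantee 9 ivory balls.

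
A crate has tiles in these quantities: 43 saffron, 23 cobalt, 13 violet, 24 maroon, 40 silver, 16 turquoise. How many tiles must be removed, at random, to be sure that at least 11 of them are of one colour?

By the pigeonhole principle, put each drawn tile into a box by colour. The largest draw with every box below 11 takes min(count, 10) from each colour.
Σ min(cᵢ, 10) = 10 + 10 + 10 + 10 + 10 + 10 = 60.
Draw number 60 + 1 = 61 must push one box to 11.

61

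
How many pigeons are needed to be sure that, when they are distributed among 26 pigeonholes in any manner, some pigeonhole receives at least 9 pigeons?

209

With 208 pigeons one could put exactly 8 in each of the 26 pigeonholes, and no pigeonhole would reach 9.
Pigeonhole: one more pigeon must land in a pigeonhole that already has 8, giving it 9.
So 26 × 8 + 1 = 209 pigeons are required.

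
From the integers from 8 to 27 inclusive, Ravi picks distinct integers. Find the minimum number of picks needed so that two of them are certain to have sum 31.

13

Group the elements by complementary pair {x, 31−x}: {8,23}, {9,22}, {10,21}, …, giving 8 two-element pairs and 4 integers whose partner 31−x falls outside [8,27].
By pigeonhole, treating each of those 12 groups as a pigeonhole, one can pick one integer per group — 12 integers — with no two summing to 31.
The 13th integer lands in an occupied pair, forcing a sum of 31.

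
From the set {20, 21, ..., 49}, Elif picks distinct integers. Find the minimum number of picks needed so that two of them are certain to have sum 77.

Group the elements by complementary pair {x, 77−x}: {28,49}, {29,48}, {30,47}, …, giving 11 two-element pairs and 8 integers whose partner 77−x falls outside [20,49].
Treating each of those 19 groups as a pigeonhole, one can pick one integer per group — 19 integers — with no two summing to 77.
The 20th integer lands in an occupied pair, forcing a sum of 77.

20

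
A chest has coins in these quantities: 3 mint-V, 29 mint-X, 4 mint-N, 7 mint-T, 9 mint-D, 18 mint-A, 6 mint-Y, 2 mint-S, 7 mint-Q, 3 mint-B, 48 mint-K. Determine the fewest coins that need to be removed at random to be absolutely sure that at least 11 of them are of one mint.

72

The 11 mints are the holes; the coins drawn are the pigeons.
To avoid 11 of any one mint, the worst case takes at most 10 of each mint, or every coin of a mint that has fewer than 10.
That gives 3 + 10 + 4 + 7 + 9 + 10 + 6 + 2 + 7 + 3 + 10 = 71 coins with no mint reaching 11.
The next coin forces some mint to 11, so 71 + 1 = 72.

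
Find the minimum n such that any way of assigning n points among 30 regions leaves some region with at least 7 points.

181

With 180 points one could put exactly 6 in each of the 30 regions, and no region would reach 7.
By the pigeonhole principle, one more point must land in a region that already has 6, giving it 7.
So 30 × 6 + 1 = 181 points are required.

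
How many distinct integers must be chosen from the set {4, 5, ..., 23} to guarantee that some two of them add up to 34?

Two chosen integers sum to 34 exactly when both halves of some pair {x, 34−x} with 11 ≤ x ≤ 34−x ≤ 23 are chosen — 6 such pairs.
The remaining 8 elements (those with no distinct partner in range) can never complete a 34-sum, so the worst case takes all of them and one from each pair: 8 + 6 = 14.
Pigeonhole: the 15th integer has to be the second member of some pair, so 14 + 1 = 15.

15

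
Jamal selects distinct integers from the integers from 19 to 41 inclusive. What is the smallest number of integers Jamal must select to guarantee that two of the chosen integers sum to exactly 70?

A set avoiding the sum 70 can contain at most one of each pair {x, 70−x}, plus the 11 elements whose complement lies outside the range or equal to its own complement.
The integers 19, …, 35 (17 of them) are such a set: any two sum to at least 19+20 = 39 and at most 34+35 = 69 < 70.
Any 18th integer completes one of the 6 pairs, so 18 choices force a sum of 70.

18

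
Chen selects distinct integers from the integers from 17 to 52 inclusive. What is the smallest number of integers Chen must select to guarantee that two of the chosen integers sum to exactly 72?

A set avoiding the sum 72 can contain at most one of each pair {x, 72−x}, plus the 4 elements whose complement lies outside the range or equal to its own complement.
The integers 17, …, 36 (20 of them) are such a set: any two sum to at least 17+18 = 35 and at most 35+36 = 71 < 72.
Any 21st integer completes one of the 16 pairs, so 21 choices force a sum of 72.

21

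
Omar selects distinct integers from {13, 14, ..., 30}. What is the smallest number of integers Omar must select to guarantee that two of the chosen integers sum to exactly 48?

Group the elements by complementary pair {x, 48−x}: {18,30}, {19,29}, {20,28}, …, giving 6 two-element pairs, the single value 24 (it cannot pair with itself since the integers are distinct), and 5 integers whose partner 48−x falls outside [13,30].
Treating each of those 12 groups as a pigeonhole, one can pick one integer per group — 12 integers — with no two summing to 48.
The 13th integer lands in an occupied pair, forcing a sum of 48.

13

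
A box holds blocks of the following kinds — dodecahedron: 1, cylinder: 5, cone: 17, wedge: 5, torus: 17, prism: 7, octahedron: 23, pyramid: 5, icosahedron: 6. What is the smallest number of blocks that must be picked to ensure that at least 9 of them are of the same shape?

54

An adversary could hand out at most 8 blocks per shape (6 shapes run out sooner): 1 + 5 + 8 + 5 + 8 + 7 + 8 + 5 + 6 = 53 blocks and still no shape has 9.
Pigeonhole: one more block lands in a shape already at 8, so 54 draws are enough and 53 are not.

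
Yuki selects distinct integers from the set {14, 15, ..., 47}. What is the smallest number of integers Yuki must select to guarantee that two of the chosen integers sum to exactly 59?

Group the elements by complementary pair {x, 59−x}: {14,45}, {15,44}, {16,43}, …, giving 16 two-element pairs and 2 integers whose partner 59−x falls outside [14,47].
By pigeonhole, treating each of those 18 groups as a pigeonhole, one can pick one integer per group — 18 integers — with no two summing to 59.
The 19th integer lands in an occupied pair, forcing a sum of 59.

19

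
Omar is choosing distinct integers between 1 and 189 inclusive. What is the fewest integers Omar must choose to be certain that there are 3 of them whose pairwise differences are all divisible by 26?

Integers whose pairwise differences are multiples of 26 are exactly those sharing a remainder mod 26. The 26 residue classes mod 26 are the pigeonholes.
With 52 integers one could put 2 in each residue class and have no class reach 3.
The 53rd integer pushes some class to 3, so 26·2 + 1 = 53.

53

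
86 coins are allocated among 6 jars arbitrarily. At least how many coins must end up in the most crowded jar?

15

By pigeonhole, the 6 jars are the holes and the 86 coins are the pigeons.
If every jar held at most 14 coins, the total would be at most 6 × 14 = 84, which is less than 86.
So some jar holds at least ⌈86/6⌉ = 15 coins.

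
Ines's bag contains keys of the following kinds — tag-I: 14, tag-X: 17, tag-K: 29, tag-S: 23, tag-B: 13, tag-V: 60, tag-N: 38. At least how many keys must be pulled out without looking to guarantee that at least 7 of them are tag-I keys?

In the worst case for collecting tag-I keys, every non-tag-I key comes out first.
There are 17 + 29 + 23 + 13 + 60 + 38 = 180 non-tag-I keys altogether.
After those, each further key must be tag-I, so 180 + 7 = 187 draws guarantee 7 tag-I keys.

187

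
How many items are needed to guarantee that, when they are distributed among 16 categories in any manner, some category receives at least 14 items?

With 208 items one could put exactly 13 in each of the 16 categories, and no category would reach 14.
One more item must land in a category that already has 13, giving it 14.
So 16 × 13 + 1 = 209 items are required.

209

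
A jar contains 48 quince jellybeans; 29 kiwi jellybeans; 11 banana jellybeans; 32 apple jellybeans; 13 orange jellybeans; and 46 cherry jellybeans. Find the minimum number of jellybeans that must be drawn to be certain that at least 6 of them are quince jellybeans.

In the worst case for collecting quince jellybeans, every non-quince jellybean comes out first.
There are 29 + 11 + 32 + 13 + 46 = 131 non-quince jellybeans altogether.
After those, each further jellybean must be quince, so 131 + 6 = 137 draws guarantee 6 quince jellybeans.

137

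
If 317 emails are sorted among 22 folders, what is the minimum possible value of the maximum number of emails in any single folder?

The 22 folders are the holes and the 317 emails are the pigeons.
If every folder held at most 14 emails, the total would be at most 22 × 14 = 308, which is less than 317.
So some folder holds at least ⌈317/22⌉ = 15 emails.

15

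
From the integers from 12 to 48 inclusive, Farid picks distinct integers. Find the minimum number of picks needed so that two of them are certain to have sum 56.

Group the elements by complementary pair {x, 56−x}: {12,44}, {13,43}, {14,42}, …, giving 16 two-element pairs; the single value 28 (it cannot pair with itself since the integers are distinct); and 4 integers whose partner 56−x falls outside [12,48].
By pigeonhole, treating each of those 21 groups as a pigeonhole, one can pick one integer per group — 21 integers — with no two summing to 56.
The 22nd integer lands in an occupied pair, forcing a sum of 56.

22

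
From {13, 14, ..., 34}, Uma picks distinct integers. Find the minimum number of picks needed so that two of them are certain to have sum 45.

13

Group the elements by complementary pair {x, 45−x}: {13,32}, {14,31}, {15,30}, …, giving 10 two-element pairs and 2 integers whose partner 45−x falls outside [13,34].
Pigeonhole: treating each of those 12 groups as a pigeonhole, one can pick one integer per group — 12 integers — with no two summing to 45.
The 13th integer lands in an occupied pair, forcing a sum of 45.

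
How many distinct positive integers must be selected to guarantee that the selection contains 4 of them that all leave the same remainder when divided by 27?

82

The 27 residue classes mod 27 are the pigeonholes.
With 81 integers one could put 3 in each residue class and have no class reach 4.
The 82nd integer pushes some class to 4, so 27·3 + 1 = 82.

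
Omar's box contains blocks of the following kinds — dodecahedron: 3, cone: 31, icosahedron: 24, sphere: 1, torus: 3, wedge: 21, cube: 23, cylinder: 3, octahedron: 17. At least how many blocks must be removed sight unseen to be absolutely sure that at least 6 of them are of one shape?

By pigeonhole, the 9 shapes are the holes; the blocks drawn are the pigeons.
To avoid 6 of any one shape, the worst case takes at most 5 of each shape, or every block of a shape that has fewer than 5.
That gives 3 + 5 + 5 + 1 + 3 + 5 + 5 + 3 + 5 = 35 blocks with no shape reaching 6.
The next block forces some shape to 6, so 35 + 1 = 36.

36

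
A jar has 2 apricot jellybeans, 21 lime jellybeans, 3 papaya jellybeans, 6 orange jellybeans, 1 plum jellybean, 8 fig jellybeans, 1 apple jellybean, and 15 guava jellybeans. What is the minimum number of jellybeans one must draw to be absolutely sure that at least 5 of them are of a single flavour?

The 8 flavours are the holes; the jellybeans drawn are the pigeons.
To avoid 5 of any one flavour, the worst case takes at most 4 of each flavour, or every jellybean of a flavour that has fewer than 4.
That gives 2 + 4 + 3 + 4 + 1 + 4 + 1 + 4 = 23 jellybeans with no flavour reaching 5.
The next jellybean forces some flavour to 5, so 23 + 1 = 24.

24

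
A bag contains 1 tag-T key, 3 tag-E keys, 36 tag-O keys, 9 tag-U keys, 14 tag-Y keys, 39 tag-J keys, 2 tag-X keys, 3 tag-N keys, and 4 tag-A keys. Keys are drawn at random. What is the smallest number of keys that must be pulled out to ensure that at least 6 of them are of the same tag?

34

By pigeonhole, the 9 tags are the holes; the keys drawn are the pigeons.
To avoid 6 of any one tag, the worst case takes at most 5 of each tag, or every key of a tag that has fewer than 5.
That gives 1 + 3 + 5 + 5 + 5 + 5 + 2 + 3 + 4 = 33 keys with no tag reaching 6.
The next key forces some tag to 6, so 33 + 1 = 34.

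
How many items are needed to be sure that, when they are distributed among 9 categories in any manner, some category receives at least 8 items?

64

With 63 items one could put exactly 7 in each of the 9 categories, and no category would reach 8.
One more item must land in a category that already has 7, giving it 8.
So 9 × 7 + 1 = 64 items are required.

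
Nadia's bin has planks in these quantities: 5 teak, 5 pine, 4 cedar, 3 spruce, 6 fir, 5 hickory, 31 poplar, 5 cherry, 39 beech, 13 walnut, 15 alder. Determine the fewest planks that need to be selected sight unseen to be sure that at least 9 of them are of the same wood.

By pigeonhole, the 11 woods are the holes; the planks drawn are the pigeons.
To avoid 9 of any one wood, the worst case takes at most 8 of each wood, or every plank of a wood that has fewer than 8.
That gives 5 + 5 + 4 + 3 + 6 + 5 + 8 + 5 + 8 + 8 + 8 = 65 planks with no wood reaching 9.
The next plank forces some wood to 9, so 65 + 1 = 66.

66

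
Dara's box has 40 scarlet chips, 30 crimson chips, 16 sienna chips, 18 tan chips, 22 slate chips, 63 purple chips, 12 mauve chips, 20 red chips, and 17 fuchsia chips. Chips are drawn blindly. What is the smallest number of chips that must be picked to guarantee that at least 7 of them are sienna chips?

In the worst case for collecting sienna chips, every non-sienna chip comes out first.
There are 40 + 30 + 18 + 22 + 63 + 12 + 20 + 17 = 222 non-sienna chips altogether.
After those, each further chip must be sienna, so 222 + 7 = 229 draws guarantee 7 sienna chips.

229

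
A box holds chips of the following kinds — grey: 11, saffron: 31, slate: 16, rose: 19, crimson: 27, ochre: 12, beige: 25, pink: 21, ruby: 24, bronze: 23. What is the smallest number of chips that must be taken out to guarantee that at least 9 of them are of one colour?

By pigeonhole, the 10 colours are the holes; the chips drawn are the pigeons.
To avoid 9 of any one colour, the worst case takes at most 8 of each colour.
That gives 8 + 8 + 8 + 8 + 8 + 8 + 8 + 8 + 8 + 8 = 80 chips with no colour reaching 9.
The next chip forces some colour to 9, so 80 + 1 = 81.

81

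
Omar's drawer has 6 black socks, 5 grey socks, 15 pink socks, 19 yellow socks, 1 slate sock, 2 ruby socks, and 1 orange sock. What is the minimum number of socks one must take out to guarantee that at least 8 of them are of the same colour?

By pigeonhole, the 7 colours are the holes; the socks drawn are the pigeons.
To avoid 8 of any one colour, the worst case takes at most 7 of each colour, or every sock of a colour that has fewer than 7.
That gives 6 + 5 + 7 + 7 + 1 + 2 + 1 = 29 socks with no colour reaching 8.
The next sock forces some colour to 8, so 29 + 1 = 30.

30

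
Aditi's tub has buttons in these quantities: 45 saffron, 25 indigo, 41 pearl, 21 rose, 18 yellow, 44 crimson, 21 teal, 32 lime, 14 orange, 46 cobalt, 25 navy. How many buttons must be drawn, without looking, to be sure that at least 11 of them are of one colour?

111

The 11 colours are the holes; the buttons drawn are the pigeons.
To avoid 11 of any one colour, the worst case takes at most 10 of each colour.
That gives 10 + 10 + 10 + 10 + 10 + 10 + 10 + 10 + 10 + 10 + 10 = 110 buttons with no colour reaching 11.
The next button forces some colour to 11, so 110 + 1 = 111.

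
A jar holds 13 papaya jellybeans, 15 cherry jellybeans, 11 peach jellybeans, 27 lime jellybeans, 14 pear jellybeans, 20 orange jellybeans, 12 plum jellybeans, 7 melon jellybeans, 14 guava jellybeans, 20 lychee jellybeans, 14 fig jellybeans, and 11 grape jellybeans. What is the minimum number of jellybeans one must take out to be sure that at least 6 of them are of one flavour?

An adversary could hand out at most 5 jellybeans per flavour: 5 + 5 + 5 + 5 + 5 + 5 + 5 + 5 + 5 + 5 + 5 + 5 = 60 jellybeans and still no flavour has 6.
Pigeonhole: one more jellybean lands in a flavour already at 5, so 61 draws are enough and 60 are not.

61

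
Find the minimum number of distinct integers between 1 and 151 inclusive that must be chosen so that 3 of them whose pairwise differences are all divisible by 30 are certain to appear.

61

Integers whose pairwise differences are multiples of 30 are exactly those sharing a remainder mod 30. The 30 residue classes mod 30 are the pigeonholes.
With 60 integers one could put 2 in each residue class and have no class reach 3.
The 61st integer pushes some class to 3, so 30·2 + 1 = 61.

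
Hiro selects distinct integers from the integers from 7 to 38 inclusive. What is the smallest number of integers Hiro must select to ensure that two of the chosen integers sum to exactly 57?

Two chosen integers sum to 57 exactly when both halves of some pair {x, 57−x} with 19 ≤ x ≤ 57−x ≤ 38 are chosen — 10 such pairs.
The remaining 12 elements (those with no distinct partner in range) can never complete a 57-sum, so the worst case takes all of them and one from each pair: 12 + 10 = 22.
The 23rd integer has to be the second member of some pair, so 22 + 1 = 23.

23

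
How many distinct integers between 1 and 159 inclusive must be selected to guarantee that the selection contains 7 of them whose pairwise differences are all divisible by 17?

103

Integers whose pairwise differences are multiples of 17 are exactly those sharing a remainder mod 17. The 17 residue classes mod 17 are the pigeonholes.
With 102 integers one could put 6 in each residue class and have no class reach 7.
The 103rd integer pushes some class to 7, so 17·6 + 1 = 103.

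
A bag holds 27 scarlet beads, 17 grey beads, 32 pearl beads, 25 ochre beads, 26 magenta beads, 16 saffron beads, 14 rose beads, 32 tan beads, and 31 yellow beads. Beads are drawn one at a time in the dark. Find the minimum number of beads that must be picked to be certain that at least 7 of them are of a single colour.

55

Pigeonhole: put each drawn bead into a box by colour. The largest draw with every box below 7 takes min(count, 6) from each colour.
Σ min(cᵢ, 6) = 6 + 6 + 6 + 6 + 6 + 6 + 6 + 6 + 6 = 54.
Draw number 54 + 1 = 55 must push one box to 7.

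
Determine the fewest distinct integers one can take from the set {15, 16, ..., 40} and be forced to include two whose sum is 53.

Group the elements by complementary pair {x, 53−x}: {15,38}, {16,37}, {17,36}, …, giving 12 two-element pairs and 2 integers whose partner 53−x falls outside [15,40].
Pigeonhole: treating each of those 14 groups as a pigeonhole, one can pick one integer per group — 14 integers — with no two summing to 53.
The 15th integer lands in an occupied pair, forcing a sum of 53.

15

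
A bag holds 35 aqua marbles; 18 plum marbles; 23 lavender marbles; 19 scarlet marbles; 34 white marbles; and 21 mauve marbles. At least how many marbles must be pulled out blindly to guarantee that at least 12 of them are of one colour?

An adversary could hand out at most 11 marbles per colour: 11 + 11 + 11 + 11 + 11 + 11 = 66 marbles and still no colour has 12.
By the pigeonhole principle, one more marble lands in a colour already at 11, so 67 draws are enough and 66 are not.

67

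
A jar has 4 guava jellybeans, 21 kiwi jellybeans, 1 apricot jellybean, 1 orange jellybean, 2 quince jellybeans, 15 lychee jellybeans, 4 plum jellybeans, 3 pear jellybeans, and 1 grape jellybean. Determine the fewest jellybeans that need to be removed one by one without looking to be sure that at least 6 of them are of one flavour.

An adversary could hand out at most 5 jellybeans per flavour (7 flavours run out sooner): 4 + 5 + 1 + 1 + 2 + 5 + 4 + 3 + 1 = 26 jellybeans and still no flavour has 6.
By pigeonhole, one more jellybean lands in a flavour already at 5, so 27 draws are enough and 26 are not.

27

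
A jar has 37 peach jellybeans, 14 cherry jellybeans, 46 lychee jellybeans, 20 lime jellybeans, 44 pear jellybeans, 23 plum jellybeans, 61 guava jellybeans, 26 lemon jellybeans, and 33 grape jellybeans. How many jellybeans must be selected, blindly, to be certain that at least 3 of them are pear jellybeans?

In the worst case for collecting pear jellybeans, every non-pear jellybean comes out first.
There are 37 + 14 + 46 + 20 + 23 + 61 + 26 + 33 = 260 non-pear jellybeans altogether.
After those, each further jellybean must be pear, so 260 + 3 = 263 draws guarantee 3 pear jellybeans.

263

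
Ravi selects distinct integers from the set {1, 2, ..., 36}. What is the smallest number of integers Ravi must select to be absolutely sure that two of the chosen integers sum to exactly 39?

Group the elements by complementary pair {x, 39−x}: {3,36}, {4,35}, {5,34}, …, giving 17 two-element pairs and 2 integers whose partner 39−x falls outside [1,36].
Pigeonhole: treating each of those 19 groups as a pigeonhole, one can pick one integer per group — 19 integers — with no two summing to 39.
The 20th integer lands in an occupied pair, forcing a sum of 39.

20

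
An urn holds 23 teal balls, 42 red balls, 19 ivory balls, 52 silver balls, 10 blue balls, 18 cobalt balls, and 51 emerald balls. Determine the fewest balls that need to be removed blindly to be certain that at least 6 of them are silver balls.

In the worst case for collecting silver balls, every non-silver ball comes out first.
There are 23 + 42 + 19 + 10 + 18 + 51 = 163 non-silver balls altogether.
After those, each further ball must be silver, so 163 + 6 = 169 draws guarantee 6 silver balls.

169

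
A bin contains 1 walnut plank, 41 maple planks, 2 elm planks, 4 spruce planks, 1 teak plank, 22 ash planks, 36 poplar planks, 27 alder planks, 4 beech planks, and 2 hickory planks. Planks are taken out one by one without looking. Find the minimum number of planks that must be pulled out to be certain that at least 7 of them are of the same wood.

An adversary could hand out at most 6 planks per wood (6 woods run out sooner): 1 + 6 + 2 + 4 + 1 + 6 + 6 + 6 + 4 + 2 = 38 planks and still no wood has 7.
One more plank lands in a wood already at 6, so 39 draws are enough and 38 are not.

39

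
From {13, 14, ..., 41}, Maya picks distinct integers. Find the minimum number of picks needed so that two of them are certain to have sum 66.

Group the elements by complementary pair {x, 66−x}: {25,41}, {26,40}, {27,39}, …, giving 8 two-element pairs; the single value 33 (it cannot pair with itself since the integers are distinct); and 12 integers whose partner 66−x falls outside [13,41].
By the pigeonhole principle, treating each of those 21 groups as a pigeonhole, one can pick one integer per group — 21 integers — with no two summing to 66.
The 22nd integer lands in an occupied pair, forcing a sum of 66.

22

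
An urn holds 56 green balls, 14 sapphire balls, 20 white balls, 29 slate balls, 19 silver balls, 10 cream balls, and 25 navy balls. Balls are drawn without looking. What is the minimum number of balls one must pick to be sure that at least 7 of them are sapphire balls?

166

In the worst case for collecting sapphire balls, every non-sapphire ball comes out first.
There are 56 + 20 + 29 + 19 + 10 + 25 = 159 non-sapphire balls altogether.
After those, each further ball must be sapphire, so 159 + 7 = 166 draws guarantee 7 sapphire balls.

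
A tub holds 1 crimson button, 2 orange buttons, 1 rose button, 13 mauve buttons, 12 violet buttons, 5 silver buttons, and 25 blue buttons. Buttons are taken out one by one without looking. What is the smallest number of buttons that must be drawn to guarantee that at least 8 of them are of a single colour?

Pigeonhole: the 7 colours are the holes; the buttons drawn are the pigeons.
To avoid 8 of any one colour, the worst case takes at most 7 of each colour, or every button of a colour that has fewer than 7.
That gives 1 + 2 + 1 + 7 + 7 + 5 + 7 = 30 buttons with no colour reaching 8.
The next button forces some colour to 8, so 30 + 1 = 31.

31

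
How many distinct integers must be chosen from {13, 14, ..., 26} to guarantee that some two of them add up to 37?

Two chosen integers sum to 37 exactly when both halves of some pair {x, 37−x} with 13 ≤ x ≤ 37−x ≤ 24 are chosen — 6 such pairs.
The remaining 2 elements (those with no distinct partner in range) can never complete a 37-sum, so the worst case takes all of them and one from each pair: 2 + 6 = 8.
Pigeonhole: the 9th integer has to be the second member of some pair, so 8 + 1 = 9.

9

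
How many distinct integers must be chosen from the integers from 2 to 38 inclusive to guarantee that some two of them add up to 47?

Two chosen integers sum to 47 exactly when both halves of some pair {x, 47−x} with 9 ≤ x ≤ 47−x ≤ 38 are chosen — 15 such pairs.
The remaining 7 elements (those with no distinct partner in range) can never complete a 47-sum, so the worst case takes all of them and one from each pair: 7 + 15 = 22.
The 23rd integer has to be the second member of some pair, so 22 + 1 = 23.

23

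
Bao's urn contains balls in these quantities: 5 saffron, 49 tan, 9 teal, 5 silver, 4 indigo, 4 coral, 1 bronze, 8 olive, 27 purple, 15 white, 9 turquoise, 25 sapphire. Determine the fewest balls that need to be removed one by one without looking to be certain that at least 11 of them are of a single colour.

An adversary could hand out at most 10 balls per colour (8 colours run out sooner): 5 + 10 + 9 + 5 + 4 + 4 + 1 + 8 + 10 + 10 + 9 + 10 = 85 balls and still no colour has 11.
By the pigeonhole principle, one more ball lands in a colour already at 10, so 86 draws are enough and 85 are not.

86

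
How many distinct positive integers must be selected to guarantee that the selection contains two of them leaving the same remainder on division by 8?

By the pigeonhole principle, the 8 residue classes mod 8 are the pigeonholes.
With 8 integers one could put 1 in each residue class and have no class reach 2.
The 9th integer pushes some class to 2, so 8·1 + 1 = 9.

9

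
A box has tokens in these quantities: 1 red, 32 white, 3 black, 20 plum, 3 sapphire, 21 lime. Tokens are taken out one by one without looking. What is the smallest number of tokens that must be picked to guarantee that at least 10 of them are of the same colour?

The 6 colours are the holes; the tokens drawn are the pigeons.
To avoid 10 of any one colour, the worst case takes at most 9 of each colour, or every token of a colour that has fewer than 9.
That gives 1 + 9 + 3 + 9 + 3 + 9 = 34 tokens with no colour reaching 10.
The next token forces some colour to 10, so 34 + 1 = 35.

35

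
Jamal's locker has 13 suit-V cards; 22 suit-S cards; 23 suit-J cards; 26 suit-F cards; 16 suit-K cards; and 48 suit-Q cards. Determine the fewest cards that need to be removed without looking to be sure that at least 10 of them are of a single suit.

55

An adversary could hand out at most 9 cards per suit: 9 + 9 + 9 + 9 + 9 + 9 = 54 cards and still no suit has 10.
By pigeonhole, one more card lands in a suit already at 9, so 55 draws are enough and 54 are not.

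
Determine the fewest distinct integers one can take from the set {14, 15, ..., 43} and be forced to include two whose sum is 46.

Two chosen integers sum to 46 exactly when both halves of some pair {x, 46−x} with 14 ≤ x ≤ 46−x ≤ 32 are chosen — 9 such pairs.
The remaining 12 elements (those with no distinct partner in range) can never complete a 46-sum, so the worst case takes all of them and one from each pair: 12 + 9 = 21.
The 22nd integer has to be the second member of some pair, so 21 + 1 = 22.

22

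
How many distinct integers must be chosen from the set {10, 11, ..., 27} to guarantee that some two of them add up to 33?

A set avoiding the sum 33 can contain at most one of each pair {x, 33−x}, plus the 4 elements whose complement lies outside the range.
The integers 17, …, 27 (11 of them) are such a set: any two sum to at least 17+18 = 35 > 33.
By the pigeonhole principle, any 12th integer completes one of the 7 pairs, so 12 choices force a sum of 33.

12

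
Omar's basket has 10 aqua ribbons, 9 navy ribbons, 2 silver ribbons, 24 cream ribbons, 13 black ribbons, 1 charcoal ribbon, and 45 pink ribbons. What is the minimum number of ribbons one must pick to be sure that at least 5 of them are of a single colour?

24

An adversary could hand out at most 4 ribbons per colour (silver, charcoal run out sooner): 4 + 4 + 2 + 4 + 4 + 1 + 4 = 23 ribbons and still no colour has 5.
By the pigeonhole principle, one more ribbon lands in a colour already at 4, so 24 draws are enough and 23 are not.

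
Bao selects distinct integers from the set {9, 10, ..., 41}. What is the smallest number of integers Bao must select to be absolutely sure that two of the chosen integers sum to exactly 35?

A set avoiding the sum 35 can contain at most one of each pair {x, 35−x}, plus the 15 elements whose complement lies outside the range.
The integers 18, …, 41 (24 of them) are such a set: any two sum to at least 18+19 = 37 > 35.
Any 25th integer completes one of the 9 pairs, so 25 choices force a sum of 35.

25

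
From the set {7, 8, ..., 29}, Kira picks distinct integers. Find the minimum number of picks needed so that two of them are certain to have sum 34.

Two chosen integers sum to 34 exactly when both halves of some pair {x, 34−x} with 7 ≤ x ≤ 34−x ≤ 27 are chosen — 10 such pairs.
The remaining 3 elements (those with no distinct partner in range) can never complete a 34-sum, so the worst case takes all of them and one from each pair: 3 + 10 = 13.
The 14th integer has to be the second member of some pair, so 13 + 1 = 14.

14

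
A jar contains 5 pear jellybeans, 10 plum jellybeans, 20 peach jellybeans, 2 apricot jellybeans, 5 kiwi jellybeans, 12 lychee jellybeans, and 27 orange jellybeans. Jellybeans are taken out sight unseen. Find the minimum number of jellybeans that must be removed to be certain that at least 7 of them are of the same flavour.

Put each drawn jellybean into a box by flavour. The largest draw with every box below 7 takes min(count, 6) from each flavour; flavours with fewer than 6 contribute all they have.
Σ min(cᵢ, 6) = 5 + 6 + 6 + 2 + 5 + 6 + 6 = 36.
Draw number 36 + 1 = 37 must push one box to 7.

37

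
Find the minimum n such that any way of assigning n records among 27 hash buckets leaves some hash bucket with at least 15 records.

With 378 records one could put exactly 14 in each of the 27 hash buckets, and no hash bucket would reach 15.
One more record must land in a hash bucket that already has 14, giving it 15.
So 27 × 14 + 1 = 379 records are required.

379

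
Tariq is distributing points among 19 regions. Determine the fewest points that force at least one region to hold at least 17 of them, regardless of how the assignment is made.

305

With 304 points one could put exactly 16 in each of the 19 regions, and no region would reach 17.
By pigeonhole, one more point must land in a region that already has 16, giving it 17.
So 19 × 16 + 1 = 305 points are required.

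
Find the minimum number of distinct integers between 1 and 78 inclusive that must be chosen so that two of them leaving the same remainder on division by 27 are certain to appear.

28

Pigeonhole: the 27 residue classes mod 27 are the pigeonholes.
With 27 integers one could put 1 in each residue class and have no class reach 2.
The 28th integer pushes some class to 2, so 27·1 + 1 = 28.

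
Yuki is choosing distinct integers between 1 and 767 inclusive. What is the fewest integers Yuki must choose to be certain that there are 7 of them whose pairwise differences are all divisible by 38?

229

Integers whose pairwise differences are multiples of 38 are exactly those sharing a remainder mod 38. By pigeonhole, the 38 residue classes mod 38 are the pigeonholes.
With 228 integers one could put 6 in each residue class and have no class reach 7.
The 229th integer pushes some class to 7, so 38·6 + 1 = 229.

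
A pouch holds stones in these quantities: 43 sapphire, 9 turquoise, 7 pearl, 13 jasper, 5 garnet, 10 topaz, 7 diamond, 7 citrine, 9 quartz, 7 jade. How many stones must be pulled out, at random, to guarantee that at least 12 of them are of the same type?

84

Put each drawn stone into a box by type. The largest draw with every box below 12 takes min(count, 11) from each type; types with fewer than 11 contribute all they have.
Σ min(cᵢ, 11) = 11 + 9 + 7 + 11 + 5 + 10 + 7 + 7 + 9 + 7 = 83.
Draw number 83 + 1 = 84 must push one box to 12.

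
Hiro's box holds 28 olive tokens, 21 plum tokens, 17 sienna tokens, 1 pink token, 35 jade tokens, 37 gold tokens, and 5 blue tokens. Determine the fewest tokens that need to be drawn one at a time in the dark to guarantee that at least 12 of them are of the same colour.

62

An adversary could hand out at most 11 tokens per colour (pink, blue run out sooner): 11 + 11 + 11 + 1 + 11 + 11 + 5 = 61 tokens and still no colour has 12.
By pigeonhole, one more token lands in a colour already at 11, so 62 draws are enough and 61 are not.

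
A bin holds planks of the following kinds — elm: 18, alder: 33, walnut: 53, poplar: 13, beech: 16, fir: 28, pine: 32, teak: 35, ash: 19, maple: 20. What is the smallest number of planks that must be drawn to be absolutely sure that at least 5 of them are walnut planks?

In the worst case for collecting walnut planks, every non-walnut plank comes out first.
There are 18 + 33 + 13 + 16 + 28 + 32 + 35 + 19 + 20 = 214 non-walnut planks altogether.
After those, each further plank must be walnut, so 214 + 5 = 219 draws guarantee 5 walnut planks.

219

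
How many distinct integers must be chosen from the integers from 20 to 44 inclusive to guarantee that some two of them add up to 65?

14

Two chosen integers sum to 65 exactly when both halves of some pair {x, 65−x} with 21 ≤ x ≤ 65−x ≤ 44 are chosen — 12 such pairs.
The remaining 1 element (those with no distinct partner in range) can never complete a 65-sum, so the worst case takes all of them and one from each pair: 1 + 12 = 13.
By pigeonhole, the 14th integer has to be the second member of some pair, so 13 + 1 = 14.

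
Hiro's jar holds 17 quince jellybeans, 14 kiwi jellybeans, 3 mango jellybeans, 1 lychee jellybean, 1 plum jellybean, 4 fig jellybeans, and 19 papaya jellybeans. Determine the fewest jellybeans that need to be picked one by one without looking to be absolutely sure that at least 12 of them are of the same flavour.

43

An adversary could hand out at most 11 jellybeans per flavour (4 flavours run out sooner): 11 + 11 + 3 + 1 + 1 + 4 + 11 = 42 jellybeans and still no flavour has 12.
One more jellybean lands in a flavour already at 11, so 43 draws are enough and 42 are not.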